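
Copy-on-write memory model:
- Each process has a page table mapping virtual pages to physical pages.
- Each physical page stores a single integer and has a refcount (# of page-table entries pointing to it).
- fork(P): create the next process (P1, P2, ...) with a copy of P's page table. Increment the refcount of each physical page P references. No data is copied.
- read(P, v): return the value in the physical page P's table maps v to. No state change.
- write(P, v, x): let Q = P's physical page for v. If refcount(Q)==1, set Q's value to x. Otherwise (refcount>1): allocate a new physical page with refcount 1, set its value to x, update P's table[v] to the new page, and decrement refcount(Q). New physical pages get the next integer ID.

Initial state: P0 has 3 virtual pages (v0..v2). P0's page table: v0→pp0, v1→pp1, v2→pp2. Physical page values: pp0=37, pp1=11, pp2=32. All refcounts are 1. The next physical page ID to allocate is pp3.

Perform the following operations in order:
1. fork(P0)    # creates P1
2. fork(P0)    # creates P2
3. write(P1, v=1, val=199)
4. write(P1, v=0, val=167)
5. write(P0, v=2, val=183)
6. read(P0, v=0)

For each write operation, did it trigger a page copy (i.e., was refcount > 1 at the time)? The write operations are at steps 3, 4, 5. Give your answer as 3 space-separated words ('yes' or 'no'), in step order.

Op 1: fork(P0) -> P1. 3 ppages; refcounts: pp0:2 pp1:2 pp2:2
Op 2: fork(P0) -> P2. 3 ppages; refcounts: pp0:3 pp1:3 pp2:3
Op 3: write(P1, v1, 199). refcount(pp1)=3>1 -> COPY to pp3. 4 ppages; refcounts: pp0:3 pp1:2 pp2:3 pp3:1
Op 4: write(P1, v0, 167). refcount(pp0)=3>1 -> COPY to pp4. 5 ppages; refcounts: pp0:2 pp1:2 pp2:3 pp3:1 pp4:1
Op 5: write(P0, v2, 183). refcount(pp2)=3>1 -> COPY to pp5. 6 ppages; refcounts: pp0:2 pp1:2 pp2:2 pp3:1 pp4:1 pp5:1
Op 6: read(P0, v0) -> 37. No state change.

yes yes yes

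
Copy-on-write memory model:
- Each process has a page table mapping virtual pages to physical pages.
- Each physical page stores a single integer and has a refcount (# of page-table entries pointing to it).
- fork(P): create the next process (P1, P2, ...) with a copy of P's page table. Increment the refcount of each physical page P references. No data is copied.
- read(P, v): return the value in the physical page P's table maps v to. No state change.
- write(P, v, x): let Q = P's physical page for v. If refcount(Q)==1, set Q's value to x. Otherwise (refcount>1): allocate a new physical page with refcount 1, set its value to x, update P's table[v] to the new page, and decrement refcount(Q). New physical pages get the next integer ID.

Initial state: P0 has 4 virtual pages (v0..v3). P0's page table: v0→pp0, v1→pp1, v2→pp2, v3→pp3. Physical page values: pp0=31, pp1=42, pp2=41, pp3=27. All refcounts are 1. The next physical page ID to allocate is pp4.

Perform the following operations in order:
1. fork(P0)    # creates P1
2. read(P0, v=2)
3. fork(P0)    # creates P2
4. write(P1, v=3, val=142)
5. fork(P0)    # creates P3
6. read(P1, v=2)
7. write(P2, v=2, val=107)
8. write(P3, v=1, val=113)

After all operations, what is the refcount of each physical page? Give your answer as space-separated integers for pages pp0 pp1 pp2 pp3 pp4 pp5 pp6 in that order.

Answer: 4 3 3 3 1 1 1

Derivation:
Op 1: fork(P0) -> P1. 4 ppages; refcounts: pp0:2 pp1:2 pp2:2 pp3:2
Op 2: read(P0, v2) -> 41. No state change.
Op 3: fork(P0) -> P2. 4 ppages; refcounts: pp0:3 pp1:3 pp2:3 pp3:3
Op 4: write(P1, v3, 142). refcount(pp3)=3>1 -> COPY to pp4. 5 ppages; refcounts: pp0:3 pp1:3 pp2:3 pp3:2 pp4:1
Op 5: fork(P0) -> P3. 5 ppages; refcounts: pp0:4 pp1:4 pp2:4 pp3:3 pp4:1
Op 6: read(P1, v2) -> 41. No state change.
Op 7: write(P2, v2, 107). refcount(pp2)=4>1 -> COPY to pp5. 6 ppages; refcounts: pp0:4 pp1:4 pp2:3 pp3:3 pp4:1 pp5:1
Op 8: write(P3, v1, 113). refcount(pp1)=4>1 -> COPY to pp6. 7 ppages; refcounts: pp0:4 pp1:3 pp2:3 pp3:3 pp4:1 pp5:1 pp6:1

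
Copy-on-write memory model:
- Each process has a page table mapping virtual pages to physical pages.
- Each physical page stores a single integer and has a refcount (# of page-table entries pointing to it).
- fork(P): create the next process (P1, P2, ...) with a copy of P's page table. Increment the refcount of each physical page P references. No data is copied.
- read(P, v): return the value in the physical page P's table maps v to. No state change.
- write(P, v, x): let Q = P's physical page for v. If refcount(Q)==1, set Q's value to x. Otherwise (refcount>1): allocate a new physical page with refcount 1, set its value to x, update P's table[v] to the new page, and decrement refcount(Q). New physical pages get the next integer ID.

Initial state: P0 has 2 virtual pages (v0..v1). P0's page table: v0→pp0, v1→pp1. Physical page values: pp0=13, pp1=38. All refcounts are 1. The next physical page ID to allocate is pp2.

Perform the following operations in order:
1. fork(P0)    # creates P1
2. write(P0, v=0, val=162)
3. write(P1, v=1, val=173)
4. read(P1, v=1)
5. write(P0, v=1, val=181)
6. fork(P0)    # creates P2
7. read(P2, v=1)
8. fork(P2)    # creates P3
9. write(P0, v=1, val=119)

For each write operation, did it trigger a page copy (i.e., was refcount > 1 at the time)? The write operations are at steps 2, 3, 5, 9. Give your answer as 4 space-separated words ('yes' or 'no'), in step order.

Op 1: fork(P0) -> P1. 2 ppages; refcounts: pp0:2 pp1:2
Op 2: write(P0, v0, 162). refcount(pp0)=2>1 -> COPY to pp2. 3 ppages; refcounts: pp0:1 pp1:2 pp2:1
Op 3: write(P1, v1, 173). refcount(pp1)=2>1 -> COPY to pp3. 4 ppages; refcounts: pp0:1 pp1:1 pp2:1 pp3:1
Op 4: read(P1, v1) -> 173. No state change.
Op 5: write(P0, v1, 181). refcount(pp1)=1 -> write in place. 4 ppages; refcounts: pp0:1 pp1:1 pp2:1 pp3:1
Op 6: fork(P0) -> P2. 4 ppages; refcounts: pp0:1 pp1:2 pp2:2 pp3:1
Op 7: read(P2, v1) -> 181. No state change.
Op 8: fork(P2) -> P3. 4 ppages; refcounts: pp0:1 pp1:3 pp2:3 pp3:1
Op 9: write(P0, v1, 119). refcount(pp1)=3>1 -> COPY to pp4. 5 ppages; refcounts: pp0:1 pp1:2 pp2:3 pp3:1 pp4:1

yes yes no yes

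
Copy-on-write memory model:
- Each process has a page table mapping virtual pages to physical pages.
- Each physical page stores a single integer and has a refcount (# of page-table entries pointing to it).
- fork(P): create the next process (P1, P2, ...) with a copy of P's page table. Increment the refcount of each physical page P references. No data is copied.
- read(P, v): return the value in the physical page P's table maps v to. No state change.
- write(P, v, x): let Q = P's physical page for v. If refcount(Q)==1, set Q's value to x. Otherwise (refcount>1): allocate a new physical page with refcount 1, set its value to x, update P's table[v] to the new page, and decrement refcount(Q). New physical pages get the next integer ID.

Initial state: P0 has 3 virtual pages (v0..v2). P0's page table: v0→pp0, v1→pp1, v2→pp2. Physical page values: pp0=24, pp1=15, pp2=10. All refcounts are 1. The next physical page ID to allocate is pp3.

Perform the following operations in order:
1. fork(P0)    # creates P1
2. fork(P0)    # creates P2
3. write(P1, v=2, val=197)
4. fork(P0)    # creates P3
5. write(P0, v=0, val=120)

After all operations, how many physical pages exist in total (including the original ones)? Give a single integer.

Op 1: fork(P0) -> P1. 3 ppages; refcounts: pp0:2 pp1:2 pp2:2
Op 2: fork(P0) -> P2. 3 ppages; refcounts: pp0:3 pp1:3 pp2:3
Op 3: write(P1, v2, 197). refcount(pp2)=3>1 -> COPY to pp3. 4 ppages; refcounts: pp0:3 pp1:3 pp2:2 pp3:1
Op 4: fork(P0) -> P3. 4 ppages; refcounts: pp0:4 pp1:4 pp2:3 pp3:1
Op 5: write(P0, v0, 120). refcount(pp0)=4>1 -> COPY to pp4. 5 ppages; refcounts: pp0:3 pp1:4 pp2:3 pp3:1 pp4:1

Answer: 5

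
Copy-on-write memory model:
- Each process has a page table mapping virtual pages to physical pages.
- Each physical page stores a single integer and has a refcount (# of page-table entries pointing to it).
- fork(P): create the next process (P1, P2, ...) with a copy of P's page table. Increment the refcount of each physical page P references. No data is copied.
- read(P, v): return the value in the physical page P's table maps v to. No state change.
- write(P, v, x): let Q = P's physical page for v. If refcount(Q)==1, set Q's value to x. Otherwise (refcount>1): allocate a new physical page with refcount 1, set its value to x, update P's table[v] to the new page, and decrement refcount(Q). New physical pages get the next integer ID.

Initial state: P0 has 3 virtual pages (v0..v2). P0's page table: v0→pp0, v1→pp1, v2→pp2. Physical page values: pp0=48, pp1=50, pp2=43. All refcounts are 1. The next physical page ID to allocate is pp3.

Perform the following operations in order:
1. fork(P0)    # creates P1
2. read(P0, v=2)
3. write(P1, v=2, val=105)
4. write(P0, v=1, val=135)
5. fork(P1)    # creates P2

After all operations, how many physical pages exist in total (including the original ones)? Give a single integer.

Op 1: fork(P0) -> P1. 3 ppages; refcounts: pp0:2 pp1:2 pp2:2
Op 2: read(P0, v2) -> 43. No state change.
Op 3: write(P1, v2, 105). refcount(pp2)=2>1 -> COPY to pp3. 4 ppages; refcounts: pp0:2 pp1:2 pp2:1 pp3:1
Op 4: write(P0, v1, 135). refcount(pp1)=2>1 -> COPY to pp4. 5 ppages; refcounts: pp0:2 pp1:1 pp2:1 pp3:1 pp4:1
Op 5: fork(P1) -> P2. 5 ppages; refcounts: pp0:3 pp1:2 pp2:1 pp3:2 pp4:1

Answer: 5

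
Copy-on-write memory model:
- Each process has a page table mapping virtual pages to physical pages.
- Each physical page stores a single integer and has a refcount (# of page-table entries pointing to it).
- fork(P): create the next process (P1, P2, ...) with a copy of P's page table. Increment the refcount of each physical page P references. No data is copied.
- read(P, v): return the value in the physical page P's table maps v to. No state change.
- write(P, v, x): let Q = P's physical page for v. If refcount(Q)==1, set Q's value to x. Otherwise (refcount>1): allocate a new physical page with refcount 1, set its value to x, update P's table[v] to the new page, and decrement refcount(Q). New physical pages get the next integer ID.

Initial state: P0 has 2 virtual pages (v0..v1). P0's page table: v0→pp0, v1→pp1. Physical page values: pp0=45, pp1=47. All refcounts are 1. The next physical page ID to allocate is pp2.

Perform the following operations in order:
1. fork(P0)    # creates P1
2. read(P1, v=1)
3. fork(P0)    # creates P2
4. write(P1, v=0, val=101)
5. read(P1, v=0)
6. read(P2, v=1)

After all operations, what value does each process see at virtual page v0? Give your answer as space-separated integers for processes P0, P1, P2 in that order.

Op 1: fork(P0) -> P1. 2 ppages; refcounts: pp0:2 pp1:2
Op 2: read(P1, v1) -> 47. No state change.
Op 3: fork(P0) -> P2. 2 ppages; refcounts: pp0:3 pp1:3
Op 4: write(P1, v0, 101). refcount(pp0)=3>1 -> COPY to pp2. 3 ppages; refcounts: pp0:2 pp1:3 pp2:1
Op 5: read(P1, v0) -> 101. No state change.
Op 6: read(P2, v1) -> 47. No state change.
P0: v0 -> pp0 = 45
P1: v0 -> pp2 = 101
P2: v0 -> pp0 = 45

Answer: 45 101 45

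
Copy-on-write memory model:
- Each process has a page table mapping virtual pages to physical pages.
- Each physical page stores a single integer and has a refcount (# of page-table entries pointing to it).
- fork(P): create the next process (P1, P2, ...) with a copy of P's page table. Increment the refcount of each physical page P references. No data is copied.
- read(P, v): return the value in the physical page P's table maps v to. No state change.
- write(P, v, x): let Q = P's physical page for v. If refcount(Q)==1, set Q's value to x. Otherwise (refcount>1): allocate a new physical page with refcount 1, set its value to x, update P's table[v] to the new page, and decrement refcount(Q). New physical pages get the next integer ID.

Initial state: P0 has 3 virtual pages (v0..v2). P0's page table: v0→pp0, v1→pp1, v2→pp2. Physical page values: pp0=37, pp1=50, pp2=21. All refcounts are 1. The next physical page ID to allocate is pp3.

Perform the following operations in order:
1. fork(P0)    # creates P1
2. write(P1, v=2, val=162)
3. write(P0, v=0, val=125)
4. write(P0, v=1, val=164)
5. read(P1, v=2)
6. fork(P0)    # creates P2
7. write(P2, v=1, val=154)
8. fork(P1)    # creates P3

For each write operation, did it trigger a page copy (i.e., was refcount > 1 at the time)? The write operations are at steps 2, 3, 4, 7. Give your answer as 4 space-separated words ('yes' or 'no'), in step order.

Op 1: fork(P0) -> P1. 3 ppages; refcounts: pp0:2 pp1:2 pp2:2
Op 2: write(P1, v2, 162). refcount(pp2)=2>1 -> COPY to pp3. 4 ppages; refcounts: pp0:2 pp1:2 pp2:1 pp3:1
Op 3: write(P0, v0, 125). refcount(pp0)=2>1 -> COPY to pp4. 5 ppages; refcounts: pp0:1 pp1:2 pp2:1 pp3:1 pp4:1
Op 4: write(P0, v1, 164). refcount(pp1)=2>1 -> COPY to pp5. 6 ppages; refcounts: pp0:1 pp1:1 pp2:1 pp3:1 pp4:1 pp5:1
Op 5: read(P1, v2) -> 162. No state change.
Op 6: fork(P0) -> P2. 6 ppages; refcounts: pp0:1 pp1:1 pp2:2 pp3:1 pp4:2 pp5:2
Op 7: write(P2, v1, 154). refcount(pp5)=2>1 -> COPY to pp6. 7 ppages; refcounts: pp0:1 pp1:1 pp2:2 pp3:1 pp4:2 pp5:1 pp6:1
Op 8: fork(P1) -> P3. 7 ppages; refcounts: pp0:2 pp1:2 pp2:2 pp3:2 pp4:2 pp5:1 pp6:1

yes yes yes yes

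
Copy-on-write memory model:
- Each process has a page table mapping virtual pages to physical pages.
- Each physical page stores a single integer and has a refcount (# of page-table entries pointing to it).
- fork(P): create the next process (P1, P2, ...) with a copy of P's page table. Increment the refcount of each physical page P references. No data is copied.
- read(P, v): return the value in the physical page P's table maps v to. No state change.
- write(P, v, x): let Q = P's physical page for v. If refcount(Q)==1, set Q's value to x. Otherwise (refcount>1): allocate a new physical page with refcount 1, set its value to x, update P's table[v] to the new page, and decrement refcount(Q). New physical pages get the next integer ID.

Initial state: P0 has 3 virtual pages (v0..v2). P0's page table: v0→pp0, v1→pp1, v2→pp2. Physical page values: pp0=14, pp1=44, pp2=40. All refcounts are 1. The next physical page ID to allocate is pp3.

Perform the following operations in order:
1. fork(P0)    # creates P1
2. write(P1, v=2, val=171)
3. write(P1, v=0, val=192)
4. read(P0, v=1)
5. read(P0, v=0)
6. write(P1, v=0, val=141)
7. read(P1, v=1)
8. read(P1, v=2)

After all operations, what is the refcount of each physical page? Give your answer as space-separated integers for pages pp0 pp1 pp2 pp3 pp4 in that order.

Answer: 1 2 1 1 1

Derivation:
Op 1: fork(P0) -> P1. 3 ppages; refcounts: pp0:2 pp1:2 pp2:2
Op 2: write(P1, v2, 171). refcount(pp2)=2>1 -> COPY to pp3. 4 ppages; refcounts: pp0:2 pp1:2 pp2:1 pp3:1
Op 3: write(P1, v0, 192). refcount(pp0)=2>1 -> COPY to pp4. 5 ppages; refcounts: pp0:1 pp1:2 pp2:1 pp3:1 pp4:1
Op 4: read(P0, v1) -> 44. No state change.
Op 5: read(P0, v0) -> 14. No state change.
Op 6: write(P1, v0, 141). refcount(pp4)=1 -> write in place. 5 ppages; refcounts: pp0:1 pp1:2 pp2:1 pp3:1 pp4:1
Op 7: read(P1, v1) -> 44. No state change.
Op 8: read(P1, v2) -> 171. No state change.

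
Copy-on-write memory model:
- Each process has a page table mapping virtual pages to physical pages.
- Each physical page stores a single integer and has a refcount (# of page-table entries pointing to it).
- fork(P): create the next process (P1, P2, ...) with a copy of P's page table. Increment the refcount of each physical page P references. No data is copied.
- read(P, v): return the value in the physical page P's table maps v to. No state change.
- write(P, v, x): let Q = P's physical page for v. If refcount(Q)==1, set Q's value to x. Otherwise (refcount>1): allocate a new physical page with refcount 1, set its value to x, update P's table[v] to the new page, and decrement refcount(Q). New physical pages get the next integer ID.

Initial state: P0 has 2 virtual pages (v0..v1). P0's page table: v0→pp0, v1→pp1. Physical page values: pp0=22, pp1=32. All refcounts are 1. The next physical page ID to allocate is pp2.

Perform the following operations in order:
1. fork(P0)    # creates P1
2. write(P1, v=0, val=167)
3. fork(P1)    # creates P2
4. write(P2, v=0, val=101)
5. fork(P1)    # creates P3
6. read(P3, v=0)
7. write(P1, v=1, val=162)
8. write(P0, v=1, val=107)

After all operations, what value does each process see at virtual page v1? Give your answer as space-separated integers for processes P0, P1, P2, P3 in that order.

Answer: 107 162 32 32

Derivation:
Op 1: fork(P0) -> P1. 2 ppages; refcounts: pp0:2 pp1:2
Op 2: write(P1, v0, 167). refcount(pp0)=2>1 -> COPY to pp2. 3 ppages; refcounts: pp0:1 pp1:2 pp2:1
Op 3: fork(P1) -> P2. 3 ppages; refcounts: pp0:1 pp1:3 pp2:2
Op 4: write(P2, v0, 101). refcount(pp2)=2>1 -> COPY to pp3. 4 ppages; refcounts: pp0:1 pp1:3 pp2:1 pp3:1
Op 5: fork(P1) -> P3. 4 ppages; refcounts: pp0:1 pp1:4 pp2:2 pp3:1
Op 6: read(P3, v0) -> 167. No state change.
Op 7: write(P1, v1, 162). refcount(pp1)=4>1 -> COPY to pp4. 5 ppages; refcounts: pp0:1 pp1:3 pp2:2 pp3:1 pp4:1
Op 8: write(P0, v1, 107). refcount(pp1)=3>1 -> COPY to pp5. 6 ppages; refcounts: pp0:1 pp1:2 pp2:2 pp3:1 pp4:1 pp5:1
P0: v1 -> pp5 = 107
P1: v1 -> pp4 = 162
P2: v1 -> pp1 = 32
P3: v1 -> pp1 = 32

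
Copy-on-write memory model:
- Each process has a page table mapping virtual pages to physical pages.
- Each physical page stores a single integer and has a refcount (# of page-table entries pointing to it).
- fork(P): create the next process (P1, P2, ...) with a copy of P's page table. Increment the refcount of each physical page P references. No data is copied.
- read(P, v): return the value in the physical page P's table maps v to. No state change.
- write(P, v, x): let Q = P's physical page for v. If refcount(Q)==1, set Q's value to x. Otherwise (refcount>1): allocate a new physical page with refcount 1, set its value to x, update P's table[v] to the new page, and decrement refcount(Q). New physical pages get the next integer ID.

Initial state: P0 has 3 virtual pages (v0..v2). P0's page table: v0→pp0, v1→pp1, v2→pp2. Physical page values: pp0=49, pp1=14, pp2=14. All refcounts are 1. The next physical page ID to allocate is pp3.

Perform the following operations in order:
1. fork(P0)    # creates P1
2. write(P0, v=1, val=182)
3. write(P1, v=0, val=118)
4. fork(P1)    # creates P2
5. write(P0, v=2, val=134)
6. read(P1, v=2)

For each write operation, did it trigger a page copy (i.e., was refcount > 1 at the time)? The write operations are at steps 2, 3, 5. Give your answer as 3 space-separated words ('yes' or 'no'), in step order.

Op 1: fork(P0) -> P1. 3 ppages; refcounts: pp0:2 pp1:2 pp2:2
Op 2: write(P0, v1, 182). refcount(pp1)=2>1 -> COPY to pp3. 4 ppages; refcounts: pp0:2 pp1:1 pp2:2 pp3:1
Op 3: write(P1, v0, 118). refcount(pp0)=2>1 -> COPY to pp4. 5 ppages; refcounts: pp0:1 pp1:1 pp2:2 pp3:1 pp4:1
Op 4: fork(P1) -> P2. 5 ppages; refcounts: pp0:1 pp1:2 pp2:3 pp3:1 pp4:2
Op 5: write(P0, v2, 134). refcount(pp2)=3>1 -> COPY to pp5. 6 ppages; refcounts: pp0:1 pp1:2 pp2:2 pp3:1 pp4:2 pp5:1
Op 6: read(P1, v2) -> 14. No state change.

yes yes yes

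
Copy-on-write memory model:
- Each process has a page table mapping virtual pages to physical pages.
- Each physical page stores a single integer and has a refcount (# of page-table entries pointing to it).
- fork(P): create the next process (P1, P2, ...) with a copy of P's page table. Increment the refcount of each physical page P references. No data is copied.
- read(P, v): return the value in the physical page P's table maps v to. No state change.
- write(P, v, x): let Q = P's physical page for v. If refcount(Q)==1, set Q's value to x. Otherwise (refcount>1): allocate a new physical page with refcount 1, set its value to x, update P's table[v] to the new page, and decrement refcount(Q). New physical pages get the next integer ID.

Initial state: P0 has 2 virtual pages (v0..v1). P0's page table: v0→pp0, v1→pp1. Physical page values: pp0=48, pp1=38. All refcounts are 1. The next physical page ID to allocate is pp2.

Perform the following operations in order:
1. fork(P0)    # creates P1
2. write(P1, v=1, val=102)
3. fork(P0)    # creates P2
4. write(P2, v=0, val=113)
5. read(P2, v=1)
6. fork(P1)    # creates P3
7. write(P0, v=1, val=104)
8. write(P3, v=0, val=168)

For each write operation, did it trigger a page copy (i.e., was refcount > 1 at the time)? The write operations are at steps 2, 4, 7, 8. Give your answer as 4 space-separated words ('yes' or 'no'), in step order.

Op 1: fork(P0) -> P1. 2 ppages; refcounts: pp0:2 pp1:2
Op 2: write(P1, v1, 102). refcount(pp1)=2>1 -> COPY to pp2. 3 ppages; refcounts: pp0:2 pp1:1 pp2:1
Op 3: fork(P0) -> P2. 3 ppages; refcounts: pp0:3 pp1:2 pp2:1
Op 4: write(P2, v0, 113). refcount(pp0)=3>1 -> COPY to pp3. 4 ppages; refcounts: pp0:2 pp1:2 pp2:1 pp3:1
Op 5: read(P2, v1) -> 38. No state change.
Op 6: fork(P1) -> P3. 4 ppages; refcounts: pp0:3 pp1:2 pp2:2 pp3:1
Op 7: write(P0, v1, 104). refcount(pp1)=2>1 -> COPY to pp4. 5 ppages; refcounts: pp0:3 pp1:1 pp2:2 pp3:1 pp4:1
Op 8: write(P3, v0, 168). refcount(pp0)=3>1 -> COPY to pp5. 6 ppages; refcounts: pp0:2 pp1:1 pp2:2 pp3:1 pp4:1 pp5:1

yes yes yes yes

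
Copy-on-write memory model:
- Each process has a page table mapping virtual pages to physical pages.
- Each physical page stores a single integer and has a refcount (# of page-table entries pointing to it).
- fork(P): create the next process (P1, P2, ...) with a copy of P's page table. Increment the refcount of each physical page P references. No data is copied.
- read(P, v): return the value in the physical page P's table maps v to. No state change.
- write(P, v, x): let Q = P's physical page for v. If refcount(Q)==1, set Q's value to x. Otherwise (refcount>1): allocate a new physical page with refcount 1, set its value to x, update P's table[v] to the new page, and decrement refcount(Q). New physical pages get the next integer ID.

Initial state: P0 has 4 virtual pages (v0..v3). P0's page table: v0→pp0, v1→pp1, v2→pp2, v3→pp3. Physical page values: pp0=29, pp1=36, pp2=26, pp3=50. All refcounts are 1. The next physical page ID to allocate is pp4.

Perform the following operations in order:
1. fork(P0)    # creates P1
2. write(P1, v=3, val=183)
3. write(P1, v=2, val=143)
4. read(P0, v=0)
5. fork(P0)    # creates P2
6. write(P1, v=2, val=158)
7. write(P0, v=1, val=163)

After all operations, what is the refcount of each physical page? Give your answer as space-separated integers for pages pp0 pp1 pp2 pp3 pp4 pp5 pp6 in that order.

Answer: 3 2 2 2 1 1 1

Derivation:
Op 1: fork(P0) -> P1. 4 ppages; refcounts: pp0:2 pp1:2 pp2:2 pp3:2
Op 2: write(P1, v3, 183). refcount(pp3)=2>1 -> COPY to pp4. 5 ppages; refcounts: pp0:2 pp1:2 pp2:2 pp3:1 pp4:1
Op 3: write(P1, v2, 143). refcount(pp2)=2>1 -> COPY to pp5. 6 ppages; refcounts: pp0:2 pp1:2 pp2:1 pp3:1 pp4:1 pp5:1
Op 4: read(P0, v0) -> 29. No state change.
Op 5: fork(P0) -> P2. 6 ppages; refcounts: pp0:3 pp1:3 pp2:2 pp3:2 pp4:1 pp5:1
Op 6: write(P1, v2, 158). refcount(pp5)=1 -> write in place. 6 ppages; refcounts: pp0:3 pp1:3 pp2:2 pp3:2 pp4:1 pp5:1
Op 7: write(P0, v1, 163). refcount(pp1)=3>1 -> COPY to pp6. 7 ppages; refcounts: pp0:3 pp1:2 pp2:2 pp3:2 pp4:1 pp5:1 pp6:1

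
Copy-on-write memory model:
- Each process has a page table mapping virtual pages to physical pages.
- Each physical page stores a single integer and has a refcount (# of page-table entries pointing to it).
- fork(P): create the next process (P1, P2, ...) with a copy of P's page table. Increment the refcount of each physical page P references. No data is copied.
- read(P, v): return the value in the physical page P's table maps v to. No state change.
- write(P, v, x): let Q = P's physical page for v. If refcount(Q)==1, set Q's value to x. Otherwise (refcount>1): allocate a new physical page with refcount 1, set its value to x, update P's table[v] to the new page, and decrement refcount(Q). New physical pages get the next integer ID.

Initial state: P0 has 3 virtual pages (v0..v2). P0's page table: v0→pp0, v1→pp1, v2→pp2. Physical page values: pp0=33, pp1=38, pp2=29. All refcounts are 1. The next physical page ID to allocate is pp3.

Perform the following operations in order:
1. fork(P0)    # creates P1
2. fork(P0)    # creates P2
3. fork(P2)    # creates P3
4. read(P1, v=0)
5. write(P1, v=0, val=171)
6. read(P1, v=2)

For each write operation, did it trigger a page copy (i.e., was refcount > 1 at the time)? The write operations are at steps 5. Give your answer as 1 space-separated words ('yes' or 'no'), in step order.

Op 1: fork(P0) -> P1. 3 ppages; refcounts: pp0:2 pp1:2 pp2:2
Op 2: fork(P0) -> P2. 3 ppages; refcounts: pp0:3 pp1:3 pp2:3
Op 3: fork(P2) -> P3. 3 ppages; refcounts: pp0:4 pp1:4 pp2:4
Op 4: read(P1, v0) -> 33. No state change.
Op 5: write(P1, v0, 171). refcount(pp0)=4>1 -> COPY to pp3. 4 ppages; refcounts: pp0:3 pp1:4 pp2:4 pp3:1
Op 6: read(P1, v2) -> 29. No state change.

yes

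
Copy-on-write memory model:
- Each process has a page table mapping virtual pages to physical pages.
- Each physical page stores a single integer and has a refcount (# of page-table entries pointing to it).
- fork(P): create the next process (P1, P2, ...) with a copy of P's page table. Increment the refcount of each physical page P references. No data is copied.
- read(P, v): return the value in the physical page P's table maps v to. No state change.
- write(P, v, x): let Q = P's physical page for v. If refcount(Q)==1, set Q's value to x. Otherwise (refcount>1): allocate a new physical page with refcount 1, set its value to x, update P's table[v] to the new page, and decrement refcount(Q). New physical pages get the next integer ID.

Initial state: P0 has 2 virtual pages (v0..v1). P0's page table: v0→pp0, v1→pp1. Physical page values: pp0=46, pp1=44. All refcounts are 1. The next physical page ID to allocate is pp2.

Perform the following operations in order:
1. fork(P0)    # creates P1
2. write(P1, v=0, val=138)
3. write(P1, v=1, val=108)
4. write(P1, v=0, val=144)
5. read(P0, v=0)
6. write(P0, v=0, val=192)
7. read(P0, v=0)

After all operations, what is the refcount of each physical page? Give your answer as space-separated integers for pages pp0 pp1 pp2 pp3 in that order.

Answer: 1 1 1 1

Derivation:
Op 1: fork(P0) -> P1. 2 ppages; refcounts: pp0:2 pp1:2
Op 2: write(P1, v0, 138). refcount(pp0)=2>1 -> COPY to pp2. 3 ppages; refcounts: pp0:1 pp1:2 pp2:1
Op 3: write(P1, v1, 108). refcount(pp1)=2>1 -> COPY to pp3. 4 ppages; refcounts: pp0:1 pp1:1 pp2:1 pp3:1
Op 4: write(P1, v0, 144). refcount(pp2)=1 -> write in place. 4 ppages; refcounts: pp0:1 pp1:1 pp2:1 pp3:1
Op 5: read(P0, v0) -> 46. No state change.
Op 6: write(P0, v0, 192). refcount(pp0)=1 -> write in place. 4 ppages; refcounts: pp0:1 pp1:1 pp2:1 pp3:1
Op 7: read(P0, v0) -> 192. No state change.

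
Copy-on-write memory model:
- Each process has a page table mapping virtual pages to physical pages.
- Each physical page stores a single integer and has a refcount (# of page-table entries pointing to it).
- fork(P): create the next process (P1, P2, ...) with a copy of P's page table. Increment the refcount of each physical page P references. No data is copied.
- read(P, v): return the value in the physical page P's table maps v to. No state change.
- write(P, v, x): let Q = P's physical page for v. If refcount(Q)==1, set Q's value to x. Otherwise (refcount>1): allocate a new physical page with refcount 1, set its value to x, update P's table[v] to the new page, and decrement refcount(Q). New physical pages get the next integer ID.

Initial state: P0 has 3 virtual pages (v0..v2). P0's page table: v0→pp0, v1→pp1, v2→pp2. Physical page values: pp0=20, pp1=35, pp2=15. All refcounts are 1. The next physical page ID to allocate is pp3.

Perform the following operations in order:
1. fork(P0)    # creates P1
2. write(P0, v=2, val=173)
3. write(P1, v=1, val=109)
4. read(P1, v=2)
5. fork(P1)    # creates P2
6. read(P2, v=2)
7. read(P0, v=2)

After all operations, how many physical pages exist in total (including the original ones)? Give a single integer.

Op 1: fork(P0) -> P1. 3 ppages; refcounts: pp0:2 pp1:2 pp2:2
Op 2: write(P0, v2, 173). refcount(pp2)=2>1 -> COPY to pp3. 4 ppages; refcounts: pp0:2 pp1:2 pp2:1 pp3:1
Op 3: write(P1, v1, 109). refcount(pp1)=2>1 -> COPY to pp4. 5 ppages; refcounts: pp0:2 pp1:1 pp2:1 pp3:1 pp4:1
Op 4: read(P1, v2) -> 15. No state change.
Op 5: fork(P1) -> P2. 5 ppages; refcounts: pp0:3 pp1:1 pp2:2 pp3:1 pp4:2
Op 6: read(P2, v2) -> 15. No state change.
Op 7: read(P0, v2) -> 173. No state change.

Answer: 5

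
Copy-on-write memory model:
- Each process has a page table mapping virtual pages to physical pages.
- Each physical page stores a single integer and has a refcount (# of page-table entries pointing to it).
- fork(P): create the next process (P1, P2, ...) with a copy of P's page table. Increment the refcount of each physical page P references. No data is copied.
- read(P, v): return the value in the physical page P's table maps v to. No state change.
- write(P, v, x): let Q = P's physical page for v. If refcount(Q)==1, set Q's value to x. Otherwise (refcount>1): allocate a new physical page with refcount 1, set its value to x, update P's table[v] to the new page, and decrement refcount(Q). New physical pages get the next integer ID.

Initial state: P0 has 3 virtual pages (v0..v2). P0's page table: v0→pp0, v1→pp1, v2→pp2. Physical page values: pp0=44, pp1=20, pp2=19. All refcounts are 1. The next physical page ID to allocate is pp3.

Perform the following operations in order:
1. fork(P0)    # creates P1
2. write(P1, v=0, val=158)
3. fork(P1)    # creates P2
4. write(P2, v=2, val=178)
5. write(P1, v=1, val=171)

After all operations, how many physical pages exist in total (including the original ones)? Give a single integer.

Answer: 6

Derivation:
Op 1: fork(P0) -> P1. 3 ppages; refcounts: pp0:2 pp1:2 pp2:2
Op 2: write(P1, v0, 158). refcount(pp0)=2>1 -> COPY to pp3. 4 ppages; refcounts: pp0:1 pp1:2 pp2:2 pp3:1
Op 3: fork(P1) -> P2. 4 ppages; refcounts: pp0:1 pp1:3 pp2:3 pp3:2
Op 4: write(P2, v2, 178). refcount(pp2)=3>1 -> COPY to pp4. 5 ppages; refcounts: pp0:1 pp1:3 pp2:2 pp3:2 pp4:1
Op 5: write(P1, v1, 171). refcount(pp1)=3>1 -> COPY to pp5. 6 ppages; refcounts: pp0:1 pp1:2 pp2:2 pp3:2 pp4:1 pp5:1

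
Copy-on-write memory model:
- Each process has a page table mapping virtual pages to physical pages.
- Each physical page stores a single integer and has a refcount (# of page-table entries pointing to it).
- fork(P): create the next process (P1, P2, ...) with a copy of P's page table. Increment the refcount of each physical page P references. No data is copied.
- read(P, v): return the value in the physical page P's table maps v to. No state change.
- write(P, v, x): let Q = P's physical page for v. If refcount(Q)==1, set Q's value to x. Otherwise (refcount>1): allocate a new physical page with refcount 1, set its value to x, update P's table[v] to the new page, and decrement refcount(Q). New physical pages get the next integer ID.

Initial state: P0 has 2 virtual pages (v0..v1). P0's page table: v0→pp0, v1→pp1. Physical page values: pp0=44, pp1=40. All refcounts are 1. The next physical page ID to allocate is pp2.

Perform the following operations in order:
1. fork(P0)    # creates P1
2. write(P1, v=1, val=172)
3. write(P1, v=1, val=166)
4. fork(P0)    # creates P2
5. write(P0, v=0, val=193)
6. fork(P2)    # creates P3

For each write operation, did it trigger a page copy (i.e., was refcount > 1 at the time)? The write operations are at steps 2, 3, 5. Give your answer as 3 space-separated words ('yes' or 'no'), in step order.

Op 1: fork(P0) -> P1. 2 ppages; refcounts: pp0:2 pp1:2
Op 2: write(P1, v1, 172). refcount(pp1)=2>1 -> COPY to pp2. 3 ppages; refcounts: pp0:2 pp1:1 pp2:1
Op 3: write(P1, v1, 166). refcount(pp2)=1 -> write in place. 3 ppages; refcounts: pp0:2 pp1:1 pp2:1
Op 4: fork(P0) -> P2. 3 ppages; refcounts: pp0:3 pp1:2 pp2:1
Op 5: write(P0, v0, 193). refcount(pp0)=3>1 -> COPY to pp3. 4 ppages; refcounts: pp0:2 pp1:2 pp2:1 pp3:1
Op 6: fork(P2) -> P3. 4 ppages; refcounts: pp0:3 pp1:3 pp2:1 pp3:1

yes no yes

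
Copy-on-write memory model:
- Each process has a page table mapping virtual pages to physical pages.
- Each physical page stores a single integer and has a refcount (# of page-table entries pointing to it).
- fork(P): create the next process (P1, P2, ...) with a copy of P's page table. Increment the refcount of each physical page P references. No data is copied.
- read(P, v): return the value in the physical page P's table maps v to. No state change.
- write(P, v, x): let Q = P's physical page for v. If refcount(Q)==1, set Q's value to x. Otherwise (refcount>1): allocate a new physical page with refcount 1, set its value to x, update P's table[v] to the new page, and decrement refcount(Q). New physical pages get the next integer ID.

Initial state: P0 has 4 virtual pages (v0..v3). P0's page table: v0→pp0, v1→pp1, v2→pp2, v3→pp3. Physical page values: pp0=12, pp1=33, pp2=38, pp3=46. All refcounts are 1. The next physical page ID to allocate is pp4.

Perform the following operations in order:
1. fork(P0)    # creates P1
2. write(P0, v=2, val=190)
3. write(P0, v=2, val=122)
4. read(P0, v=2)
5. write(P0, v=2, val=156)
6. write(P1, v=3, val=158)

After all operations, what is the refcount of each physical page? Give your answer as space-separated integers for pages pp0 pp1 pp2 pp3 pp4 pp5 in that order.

Op 1: fork(P0) -> P1. 4 ppages; refcounts: pp0:2 pp1:2 pp2:2 pp3:2
Op 2: write(P0, v2, 190). refcount(pp2)=2>1 -> COPY to pp4. 5 ppages; refcounts: pp0:2 pp1:2 pp2:1 pp3:2 pp4:1
Op 3: write(P0, v2, 122). refcount(pp4)=1 -> write in place. 5 ppages; refcounts: pp0:2 pp1:2 pp2:1 pp3:2 pp4:1
Op 4: read(P0, v2) -> 122. No state change.
Op 5: write(P0, v2, 156). refcount(pp4)=1 -> write in place. 5 ppages; refcounts: pp0:2 pp1:2 pp2:1 pp3:2 pp4:1
Op 6: write(P1, v3, 158). refcount(pp3)=2>1 -> COPY to pp5. 6 ppages; refcounts: pp0:2 pp1:2 pp2:1 pp3:1 pp4:1 pp5:1

Answer: 2 2 1 1 1 1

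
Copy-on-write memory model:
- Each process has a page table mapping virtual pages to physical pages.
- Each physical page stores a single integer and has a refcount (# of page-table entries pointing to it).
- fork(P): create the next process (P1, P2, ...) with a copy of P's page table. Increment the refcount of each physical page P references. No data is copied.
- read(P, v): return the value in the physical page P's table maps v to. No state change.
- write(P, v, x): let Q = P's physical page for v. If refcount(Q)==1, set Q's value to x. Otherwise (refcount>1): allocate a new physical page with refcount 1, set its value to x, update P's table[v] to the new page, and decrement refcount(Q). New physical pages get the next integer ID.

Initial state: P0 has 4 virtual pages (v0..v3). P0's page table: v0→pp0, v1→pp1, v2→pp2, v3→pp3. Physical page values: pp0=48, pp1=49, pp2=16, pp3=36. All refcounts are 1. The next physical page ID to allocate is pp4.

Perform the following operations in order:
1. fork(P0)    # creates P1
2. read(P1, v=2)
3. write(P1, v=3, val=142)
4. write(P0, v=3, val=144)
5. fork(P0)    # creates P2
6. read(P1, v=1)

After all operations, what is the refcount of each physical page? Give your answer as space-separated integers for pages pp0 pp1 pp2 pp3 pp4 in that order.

Answer: 3 3 3 2 1

Derivation:
Op 1: fork(P0) -> P1. 4 ppages; refcounts: pp0:2 pp1:2 pp2:2 pp3:2
Op 2: read(P1, v2) -> 16. No state change.
Op 3: write(P1, v3, 142). refcount(pp3)=2>1 -> COPY to pp4. 5 ppages; refcounts: pp0:2 pp1:2 pp2:2 pp3:1 pp4:1
Op 4: write(P0, v3, 144). refcount(pp3)=1 -> write in place. 5 ppages; refcounts: pp0:2 pp1:2 pp2:2 pp3:1 pp4:1
Op 5: fork(P0) -> P2. 5 ppages; refcounts: pp0:3 pp1:3 pp2:3 pp3:2 pp4:1
Op 6: read(P1, v1) -> 49. No state change.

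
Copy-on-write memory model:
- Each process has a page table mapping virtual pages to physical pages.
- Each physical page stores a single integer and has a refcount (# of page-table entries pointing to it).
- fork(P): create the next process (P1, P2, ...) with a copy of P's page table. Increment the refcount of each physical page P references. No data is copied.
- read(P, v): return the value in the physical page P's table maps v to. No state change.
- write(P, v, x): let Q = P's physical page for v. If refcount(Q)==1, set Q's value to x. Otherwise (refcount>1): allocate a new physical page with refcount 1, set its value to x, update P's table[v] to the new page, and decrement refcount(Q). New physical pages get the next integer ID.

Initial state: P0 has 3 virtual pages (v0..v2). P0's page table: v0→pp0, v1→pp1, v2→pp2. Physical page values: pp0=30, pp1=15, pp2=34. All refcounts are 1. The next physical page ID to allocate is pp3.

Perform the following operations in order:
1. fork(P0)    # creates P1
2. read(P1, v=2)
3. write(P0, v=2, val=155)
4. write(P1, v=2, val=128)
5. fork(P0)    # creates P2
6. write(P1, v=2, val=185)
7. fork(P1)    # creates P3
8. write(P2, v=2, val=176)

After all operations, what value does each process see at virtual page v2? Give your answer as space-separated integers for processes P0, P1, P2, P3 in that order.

Op 1: fork(P0) -> P1. 3 ppages; refcounts: pp0:2 pp1:2 pp2:2
Op 2: read(P1, v2) -> 34. No state change.
Op 3: write(P0, v2, 155). refcount(pp2)=2>1 -> COPY to pp3. 4 ppages; refcounts: pp0:2 pp1:2 pp2:1 pp3:1
Op 4: write(P1, v2, 128). refcount(pp2)=1 -> write in place. 4 ppages; refcounts: pp0:2 pp1:2 pp2:1 pp3:1
Op 5: fork(P0) -> P2. 4 ppages; refcounts: pp0:3 pp1:3 pp2:1 pp3:2
Op 6: write(P1, v2, 185). refcount(pp2)=1 -> write in place. 4 ppages; refcounts: pp0:3 pp1:3 pp2:1 pp3:2
Op 7: fork(P1) -> P3. 4 ppages; refcounts: pp0:4 pp1:4 pp2:2 pp3:2
Op 8: write(P2, v2, 176). refcount(pp3)=2>1 -> COPY to pp4. 5 ppages; refcounts: pp0:4 pp1:4 pp2:2 pp3:1 pp4:1
P0: v2 -> pp3 = 155
P1: v2 -> pp2 = 185
P2: v2 -> pp4 = 176
P3: v2 -> pp2 = 185

Answer: 155 185 176 185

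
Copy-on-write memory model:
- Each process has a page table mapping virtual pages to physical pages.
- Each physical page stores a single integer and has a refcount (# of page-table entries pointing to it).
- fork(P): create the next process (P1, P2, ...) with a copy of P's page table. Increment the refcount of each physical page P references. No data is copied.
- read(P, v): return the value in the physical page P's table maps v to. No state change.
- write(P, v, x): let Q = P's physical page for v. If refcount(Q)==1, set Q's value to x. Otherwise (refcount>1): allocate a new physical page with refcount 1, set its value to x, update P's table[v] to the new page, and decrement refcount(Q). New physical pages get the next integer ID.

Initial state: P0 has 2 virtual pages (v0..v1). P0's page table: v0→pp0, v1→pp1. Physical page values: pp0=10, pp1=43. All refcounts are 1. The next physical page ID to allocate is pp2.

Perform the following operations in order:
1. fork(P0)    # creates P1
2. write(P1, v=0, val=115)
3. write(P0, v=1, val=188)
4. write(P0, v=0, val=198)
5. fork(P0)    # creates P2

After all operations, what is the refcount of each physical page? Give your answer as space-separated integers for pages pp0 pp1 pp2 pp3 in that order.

Answer: 2 1 1 2

Derivation:
Op 1: fork(P0) -> P1. 2 ppages; refcounts: pp0:2 pp1:2
Op 2: write(P1, v0, 115). refcount(pp0)=2>1 -> COPY to pp2. 3 ppages; refcounts: pp0:1 pp1:2 pp2:1
Op 3: write(P0, v1, 188). refcount(pp1)=2>1 -> COPY to pp3. 4 ppages; refcounts: pp0:1 pp1:1 pp2:1 pp3:1
Op 4: write(P0, v0, 198). refcount(pp0)=1 -> write in place. 4 ppages; refcounts: pp0:1 pp1:1 pp2:1 pp3:1
Op 5: fork(P0) -> P2. 4 ppages; refcounts: pp0:2 pp1:1 pp2:1 pp3:2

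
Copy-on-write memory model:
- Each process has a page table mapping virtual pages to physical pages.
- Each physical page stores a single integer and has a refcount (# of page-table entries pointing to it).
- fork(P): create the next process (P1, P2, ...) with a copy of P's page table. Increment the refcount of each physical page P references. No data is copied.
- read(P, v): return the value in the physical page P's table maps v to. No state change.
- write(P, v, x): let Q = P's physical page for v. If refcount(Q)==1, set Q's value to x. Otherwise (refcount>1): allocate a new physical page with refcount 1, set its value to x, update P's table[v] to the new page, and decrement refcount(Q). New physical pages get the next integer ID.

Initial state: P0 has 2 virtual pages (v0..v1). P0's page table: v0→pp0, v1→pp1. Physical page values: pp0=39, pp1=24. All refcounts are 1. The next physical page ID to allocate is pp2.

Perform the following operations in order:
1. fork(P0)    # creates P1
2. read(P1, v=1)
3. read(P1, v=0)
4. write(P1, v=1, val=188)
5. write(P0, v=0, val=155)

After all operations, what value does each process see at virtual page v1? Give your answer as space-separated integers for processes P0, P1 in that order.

Op 1: fork(P0) -> P1. 2 ppages; refcounts: pp0:2 pp1:2
Op 2: read(P1, v1) -> 24. No state change.
Op 3: read(P1, v0) -> 39. No state change.
Op 4: write(P1, v1, 188). refcount(pp1)=2>1 -> COPY to pp2. 3 ppages; refcounts: pp0:2 pp1:1 pp2:1
Op 5: write(P0, v0, 155). refcount(pp0)=2>1 -> COPY to pp3. 4 ppages; refcounts: pp0:1 pp1:1 pp2:1 pp3:1
P0: v1 -> pp1 = 24
P1: v1 -> pp2 = 188

Answer: 24 188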